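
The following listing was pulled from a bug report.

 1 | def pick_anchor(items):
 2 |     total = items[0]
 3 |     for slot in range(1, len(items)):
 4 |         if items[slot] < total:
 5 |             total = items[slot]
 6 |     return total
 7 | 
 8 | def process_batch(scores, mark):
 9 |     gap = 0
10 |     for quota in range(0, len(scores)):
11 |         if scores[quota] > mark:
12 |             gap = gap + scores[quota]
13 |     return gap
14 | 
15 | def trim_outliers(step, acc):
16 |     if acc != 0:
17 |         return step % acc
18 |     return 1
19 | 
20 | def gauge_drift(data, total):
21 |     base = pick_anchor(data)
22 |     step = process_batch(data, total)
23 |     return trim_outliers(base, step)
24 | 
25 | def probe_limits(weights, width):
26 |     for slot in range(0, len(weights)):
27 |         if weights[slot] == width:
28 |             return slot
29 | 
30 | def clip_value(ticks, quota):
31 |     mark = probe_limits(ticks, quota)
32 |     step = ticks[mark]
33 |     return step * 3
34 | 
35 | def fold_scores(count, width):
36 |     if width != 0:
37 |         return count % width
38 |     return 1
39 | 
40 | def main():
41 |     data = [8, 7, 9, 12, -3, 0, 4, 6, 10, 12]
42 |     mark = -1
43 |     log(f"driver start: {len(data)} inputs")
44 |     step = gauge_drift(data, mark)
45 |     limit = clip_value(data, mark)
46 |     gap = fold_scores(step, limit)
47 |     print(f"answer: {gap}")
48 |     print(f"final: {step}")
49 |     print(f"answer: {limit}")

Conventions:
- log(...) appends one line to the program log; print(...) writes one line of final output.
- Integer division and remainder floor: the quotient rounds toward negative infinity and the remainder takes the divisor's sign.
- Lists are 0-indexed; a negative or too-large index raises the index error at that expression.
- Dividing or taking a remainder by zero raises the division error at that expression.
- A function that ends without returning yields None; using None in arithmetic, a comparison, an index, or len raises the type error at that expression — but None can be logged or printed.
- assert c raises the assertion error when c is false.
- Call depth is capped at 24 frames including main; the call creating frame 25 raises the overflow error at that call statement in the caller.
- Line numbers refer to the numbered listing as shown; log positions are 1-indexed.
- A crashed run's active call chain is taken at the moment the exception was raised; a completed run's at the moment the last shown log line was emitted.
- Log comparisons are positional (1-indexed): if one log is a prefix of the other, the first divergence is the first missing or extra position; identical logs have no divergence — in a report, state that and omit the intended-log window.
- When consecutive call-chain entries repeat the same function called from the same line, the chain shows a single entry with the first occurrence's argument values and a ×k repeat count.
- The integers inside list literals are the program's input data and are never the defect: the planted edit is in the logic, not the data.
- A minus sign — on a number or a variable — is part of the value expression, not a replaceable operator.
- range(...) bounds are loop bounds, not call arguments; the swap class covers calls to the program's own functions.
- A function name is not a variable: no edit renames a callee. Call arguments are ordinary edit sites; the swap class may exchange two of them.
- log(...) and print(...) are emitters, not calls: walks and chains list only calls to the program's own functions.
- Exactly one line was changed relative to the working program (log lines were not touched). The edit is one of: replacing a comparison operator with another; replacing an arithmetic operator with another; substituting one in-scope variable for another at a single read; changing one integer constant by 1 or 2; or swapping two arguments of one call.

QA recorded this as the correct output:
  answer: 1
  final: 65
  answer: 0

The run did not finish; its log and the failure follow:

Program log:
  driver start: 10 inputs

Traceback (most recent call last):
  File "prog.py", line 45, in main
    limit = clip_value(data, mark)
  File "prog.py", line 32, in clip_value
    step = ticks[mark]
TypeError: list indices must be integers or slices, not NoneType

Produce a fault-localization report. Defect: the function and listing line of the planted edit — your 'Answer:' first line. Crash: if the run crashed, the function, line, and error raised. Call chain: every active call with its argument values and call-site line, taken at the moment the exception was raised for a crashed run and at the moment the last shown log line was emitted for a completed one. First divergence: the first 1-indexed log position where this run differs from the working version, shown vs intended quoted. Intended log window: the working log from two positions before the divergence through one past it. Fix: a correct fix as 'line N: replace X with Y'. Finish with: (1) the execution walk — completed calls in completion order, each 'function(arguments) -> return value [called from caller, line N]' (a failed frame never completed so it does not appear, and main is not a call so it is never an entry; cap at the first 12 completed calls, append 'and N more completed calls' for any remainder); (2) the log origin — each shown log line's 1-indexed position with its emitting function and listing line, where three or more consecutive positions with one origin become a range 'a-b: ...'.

Answer: the defect is in main at line 42.
Key observation: No log line differs; the crash is the first visible symptom.
Crash: clip_value, line 32, TypeError.
Call chain: main -> clip_value([8, 7, 9, 12, -3, 0, 4, 6, 10, 12], -1) (called at line 45).
First divergence: there is none — every log position agrees.
Execution walk:
  pick_anchor([8, 7, 9, 12, -3, 0, 4, 6, 10, 12]) -> -3  [called from gauge_drift, line 21]
  process_batch([8, 7, 9, 12, -3, 0, 4, 6, 10, 12], -1) -> 68  [called from gauge_drift, line 22]
  trim_outliers(-3, 68) -> 65  [called from gauge_drift, line 23]
  gauge_drift([8, 7, 9, 12, -3, 0, 4, 6, 10, 12], -1) -> 65  [called from main, line 44]
  probe_limits([8, 7, 9, 12, -3, 0, 4, 6, 10, 12], -1) -> None  [called from clip_value, line 31]
Log line origins:
  1: logged in main at line 43
A correct fix: line 42: replace `-1` with `0`.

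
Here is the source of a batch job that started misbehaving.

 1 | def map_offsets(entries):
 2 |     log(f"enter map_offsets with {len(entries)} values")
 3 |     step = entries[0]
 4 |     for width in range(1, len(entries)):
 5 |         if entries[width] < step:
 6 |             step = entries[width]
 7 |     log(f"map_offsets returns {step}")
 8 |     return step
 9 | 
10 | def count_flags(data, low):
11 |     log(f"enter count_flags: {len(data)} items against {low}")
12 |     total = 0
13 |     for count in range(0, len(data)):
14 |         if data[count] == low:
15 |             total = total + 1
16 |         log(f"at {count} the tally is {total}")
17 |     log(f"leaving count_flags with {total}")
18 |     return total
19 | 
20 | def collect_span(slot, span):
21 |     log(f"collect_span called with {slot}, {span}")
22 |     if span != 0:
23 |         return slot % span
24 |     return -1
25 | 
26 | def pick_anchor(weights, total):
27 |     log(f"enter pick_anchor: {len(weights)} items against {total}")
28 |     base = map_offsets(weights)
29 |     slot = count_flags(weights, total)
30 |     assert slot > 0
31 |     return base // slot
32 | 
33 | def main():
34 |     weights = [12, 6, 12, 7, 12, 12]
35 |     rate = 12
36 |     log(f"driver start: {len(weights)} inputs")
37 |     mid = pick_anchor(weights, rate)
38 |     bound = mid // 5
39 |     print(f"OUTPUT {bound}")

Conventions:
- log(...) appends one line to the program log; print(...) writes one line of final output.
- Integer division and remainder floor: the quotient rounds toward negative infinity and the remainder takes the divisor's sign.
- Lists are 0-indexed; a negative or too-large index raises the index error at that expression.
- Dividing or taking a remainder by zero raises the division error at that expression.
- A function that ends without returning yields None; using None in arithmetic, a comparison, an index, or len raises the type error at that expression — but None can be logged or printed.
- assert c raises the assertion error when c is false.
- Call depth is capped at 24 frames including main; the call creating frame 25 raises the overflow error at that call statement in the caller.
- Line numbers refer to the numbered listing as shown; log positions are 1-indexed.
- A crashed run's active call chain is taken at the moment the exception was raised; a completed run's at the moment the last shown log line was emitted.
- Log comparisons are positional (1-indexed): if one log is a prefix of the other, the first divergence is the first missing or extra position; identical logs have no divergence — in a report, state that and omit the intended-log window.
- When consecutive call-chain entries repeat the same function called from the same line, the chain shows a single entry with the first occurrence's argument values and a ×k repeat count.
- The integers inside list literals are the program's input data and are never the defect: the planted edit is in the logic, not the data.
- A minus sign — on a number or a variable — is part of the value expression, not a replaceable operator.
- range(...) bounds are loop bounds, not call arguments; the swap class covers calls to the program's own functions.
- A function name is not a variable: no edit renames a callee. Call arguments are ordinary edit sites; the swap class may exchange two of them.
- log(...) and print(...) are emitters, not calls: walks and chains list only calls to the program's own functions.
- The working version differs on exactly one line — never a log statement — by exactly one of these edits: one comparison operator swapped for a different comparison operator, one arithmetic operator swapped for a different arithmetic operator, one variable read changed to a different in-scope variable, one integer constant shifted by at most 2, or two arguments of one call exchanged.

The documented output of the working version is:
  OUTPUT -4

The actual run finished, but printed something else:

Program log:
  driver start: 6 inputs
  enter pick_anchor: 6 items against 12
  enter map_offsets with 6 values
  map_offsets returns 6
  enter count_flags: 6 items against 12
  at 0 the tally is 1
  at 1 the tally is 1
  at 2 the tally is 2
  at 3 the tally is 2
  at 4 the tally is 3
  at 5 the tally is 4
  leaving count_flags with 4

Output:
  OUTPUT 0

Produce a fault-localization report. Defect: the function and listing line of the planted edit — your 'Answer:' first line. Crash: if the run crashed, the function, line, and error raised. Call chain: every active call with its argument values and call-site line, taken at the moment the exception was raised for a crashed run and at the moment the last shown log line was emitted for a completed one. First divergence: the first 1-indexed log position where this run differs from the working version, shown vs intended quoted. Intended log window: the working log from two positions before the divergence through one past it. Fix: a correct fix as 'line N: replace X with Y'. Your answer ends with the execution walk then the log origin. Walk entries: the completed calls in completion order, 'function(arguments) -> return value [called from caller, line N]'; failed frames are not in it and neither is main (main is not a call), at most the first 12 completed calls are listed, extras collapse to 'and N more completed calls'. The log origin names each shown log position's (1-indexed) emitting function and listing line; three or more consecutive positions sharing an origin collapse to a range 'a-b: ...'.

Answer: the defect is in main at line 38.
Core observation: No log line changed; the fault shows up purely in the output.
Call chain: main -> pick_anchor([12, 6, 12, 7, 12, 12], 12) (called at line 37) -> count_flags([12, 6, 12, 7, 12, 12], 12) (called at line 29).
First divergence: none; the two logs match at every position.
Execution walk:
  map_offsets([12, 6, 12, 7, 12, 12]) -> 6  [called from pick_anchor, line 28]
  count_flags([12, 6, 12, 7, 12, 12], 12) -> 4  [called from pick_anchor, line 29]
  pick_anchor([12, 6, 12, 7, 12, 12], 12) -> 1  [called from main, line 37]
Origin of each log line:
  1 — main, line 36
  2 — pick_anchor, line 27
  3 — map_offsets, line 2
  4 — map_offsets, line 7
  5 — count_flags, line 11
  6-11 — count_flags, line 16
  12 — count_flags, line 17
A correct fix: line 38: replace `//` with `-`.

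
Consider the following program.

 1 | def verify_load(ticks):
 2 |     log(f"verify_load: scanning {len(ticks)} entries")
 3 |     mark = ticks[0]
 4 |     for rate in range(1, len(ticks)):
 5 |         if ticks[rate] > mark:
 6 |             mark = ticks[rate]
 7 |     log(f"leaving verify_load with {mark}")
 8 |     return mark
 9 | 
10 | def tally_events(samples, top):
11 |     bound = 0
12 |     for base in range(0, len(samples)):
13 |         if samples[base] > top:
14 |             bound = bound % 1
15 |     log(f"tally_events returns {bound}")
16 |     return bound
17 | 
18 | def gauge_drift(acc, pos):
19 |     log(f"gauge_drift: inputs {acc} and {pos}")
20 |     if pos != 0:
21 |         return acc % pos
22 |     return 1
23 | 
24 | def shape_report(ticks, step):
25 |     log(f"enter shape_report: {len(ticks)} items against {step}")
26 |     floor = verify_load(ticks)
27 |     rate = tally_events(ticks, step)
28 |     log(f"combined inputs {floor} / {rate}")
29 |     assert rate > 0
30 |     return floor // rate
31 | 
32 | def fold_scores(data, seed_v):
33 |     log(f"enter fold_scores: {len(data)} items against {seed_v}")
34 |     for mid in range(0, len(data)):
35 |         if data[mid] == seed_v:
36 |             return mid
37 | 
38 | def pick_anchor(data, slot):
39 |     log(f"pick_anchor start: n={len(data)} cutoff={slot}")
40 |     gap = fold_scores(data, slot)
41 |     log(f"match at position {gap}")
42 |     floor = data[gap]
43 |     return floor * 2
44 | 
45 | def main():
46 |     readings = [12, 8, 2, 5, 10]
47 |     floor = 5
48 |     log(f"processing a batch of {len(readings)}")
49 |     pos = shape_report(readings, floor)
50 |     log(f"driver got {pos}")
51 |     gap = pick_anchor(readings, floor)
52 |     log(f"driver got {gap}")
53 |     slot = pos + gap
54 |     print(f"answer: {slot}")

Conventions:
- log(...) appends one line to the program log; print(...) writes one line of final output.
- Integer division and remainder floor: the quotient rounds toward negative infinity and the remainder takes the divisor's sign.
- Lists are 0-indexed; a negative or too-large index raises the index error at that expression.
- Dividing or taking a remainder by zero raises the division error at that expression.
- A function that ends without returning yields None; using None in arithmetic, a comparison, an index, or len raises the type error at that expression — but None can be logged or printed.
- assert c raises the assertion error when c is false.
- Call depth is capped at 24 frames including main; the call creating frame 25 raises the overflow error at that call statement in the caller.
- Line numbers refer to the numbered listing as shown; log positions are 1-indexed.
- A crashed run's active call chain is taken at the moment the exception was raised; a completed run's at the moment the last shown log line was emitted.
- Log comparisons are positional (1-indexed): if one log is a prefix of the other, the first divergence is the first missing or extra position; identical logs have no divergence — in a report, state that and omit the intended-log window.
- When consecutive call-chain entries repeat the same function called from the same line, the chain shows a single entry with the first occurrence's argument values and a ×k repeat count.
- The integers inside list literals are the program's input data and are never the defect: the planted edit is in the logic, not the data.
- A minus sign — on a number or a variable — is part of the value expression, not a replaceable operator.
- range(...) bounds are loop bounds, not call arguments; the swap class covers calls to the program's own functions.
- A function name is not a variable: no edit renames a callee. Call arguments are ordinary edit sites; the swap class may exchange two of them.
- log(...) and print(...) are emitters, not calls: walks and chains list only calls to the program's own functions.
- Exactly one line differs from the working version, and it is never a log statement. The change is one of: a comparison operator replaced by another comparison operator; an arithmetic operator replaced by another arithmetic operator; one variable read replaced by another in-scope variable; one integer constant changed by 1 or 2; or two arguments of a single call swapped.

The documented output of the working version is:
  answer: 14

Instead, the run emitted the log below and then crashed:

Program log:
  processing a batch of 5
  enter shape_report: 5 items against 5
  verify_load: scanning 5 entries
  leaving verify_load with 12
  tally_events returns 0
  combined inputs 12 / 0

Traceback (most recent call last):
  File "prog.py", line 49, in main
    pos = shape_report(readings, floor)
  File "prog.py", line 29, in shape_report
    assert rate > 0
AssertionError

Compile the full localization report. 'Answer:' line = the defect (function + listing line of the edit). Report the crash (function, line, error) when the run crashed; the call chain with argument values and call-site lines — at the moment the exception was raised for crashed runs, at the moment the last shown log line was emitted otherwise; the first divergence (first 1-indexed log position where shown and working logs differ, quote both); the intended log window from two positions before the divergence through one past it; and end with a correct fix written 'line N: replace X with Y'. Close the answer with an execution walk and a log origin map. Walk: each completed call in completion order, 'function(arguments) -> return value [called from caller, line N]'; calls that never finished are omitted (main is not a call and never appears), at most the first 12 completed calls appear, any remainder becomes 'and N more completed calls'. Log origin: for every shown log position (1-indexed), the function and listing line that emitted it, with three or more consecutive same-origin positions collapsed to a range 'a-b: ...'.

Answer: the defect is in tally_events at line 14.
Core observation: Position 5 is the first bad log line: 'tally_events returns 0' should read 'tally_events returns 3'.
Crash: shape_report, line 29, AssertionError.
Call chain: main -> shape_report([12, 8, 2, 5, 10], 5) (called at line 49).
First divergence: position 5 — shown 'tally_events returns 0', intended 'tally_events returns 3'.
Intended log window:
  3: verify_load: scanning 5 entries
  4: leaving verify_load with 12
  5: tally_events returns 3
  6: combined inputs 12 / 3
Execution walk:
  verify_load([12, 8, 2, 5, 10]) -> 12  [called from shape_report, line 26]
  tally_events([12, 8, 2, 5, 10], 5) -> 0  [called from shape_report, line 27]
Origin of each log line:
  1 — main, line 48
  2 — shape_report, line 25
  3 — verify_load, line 2
  4 — verify_load, line 7
  5 — tally_events, line 15
  6 — shape_report, line 28
A correct fix: line 14: replace `%` with `+`.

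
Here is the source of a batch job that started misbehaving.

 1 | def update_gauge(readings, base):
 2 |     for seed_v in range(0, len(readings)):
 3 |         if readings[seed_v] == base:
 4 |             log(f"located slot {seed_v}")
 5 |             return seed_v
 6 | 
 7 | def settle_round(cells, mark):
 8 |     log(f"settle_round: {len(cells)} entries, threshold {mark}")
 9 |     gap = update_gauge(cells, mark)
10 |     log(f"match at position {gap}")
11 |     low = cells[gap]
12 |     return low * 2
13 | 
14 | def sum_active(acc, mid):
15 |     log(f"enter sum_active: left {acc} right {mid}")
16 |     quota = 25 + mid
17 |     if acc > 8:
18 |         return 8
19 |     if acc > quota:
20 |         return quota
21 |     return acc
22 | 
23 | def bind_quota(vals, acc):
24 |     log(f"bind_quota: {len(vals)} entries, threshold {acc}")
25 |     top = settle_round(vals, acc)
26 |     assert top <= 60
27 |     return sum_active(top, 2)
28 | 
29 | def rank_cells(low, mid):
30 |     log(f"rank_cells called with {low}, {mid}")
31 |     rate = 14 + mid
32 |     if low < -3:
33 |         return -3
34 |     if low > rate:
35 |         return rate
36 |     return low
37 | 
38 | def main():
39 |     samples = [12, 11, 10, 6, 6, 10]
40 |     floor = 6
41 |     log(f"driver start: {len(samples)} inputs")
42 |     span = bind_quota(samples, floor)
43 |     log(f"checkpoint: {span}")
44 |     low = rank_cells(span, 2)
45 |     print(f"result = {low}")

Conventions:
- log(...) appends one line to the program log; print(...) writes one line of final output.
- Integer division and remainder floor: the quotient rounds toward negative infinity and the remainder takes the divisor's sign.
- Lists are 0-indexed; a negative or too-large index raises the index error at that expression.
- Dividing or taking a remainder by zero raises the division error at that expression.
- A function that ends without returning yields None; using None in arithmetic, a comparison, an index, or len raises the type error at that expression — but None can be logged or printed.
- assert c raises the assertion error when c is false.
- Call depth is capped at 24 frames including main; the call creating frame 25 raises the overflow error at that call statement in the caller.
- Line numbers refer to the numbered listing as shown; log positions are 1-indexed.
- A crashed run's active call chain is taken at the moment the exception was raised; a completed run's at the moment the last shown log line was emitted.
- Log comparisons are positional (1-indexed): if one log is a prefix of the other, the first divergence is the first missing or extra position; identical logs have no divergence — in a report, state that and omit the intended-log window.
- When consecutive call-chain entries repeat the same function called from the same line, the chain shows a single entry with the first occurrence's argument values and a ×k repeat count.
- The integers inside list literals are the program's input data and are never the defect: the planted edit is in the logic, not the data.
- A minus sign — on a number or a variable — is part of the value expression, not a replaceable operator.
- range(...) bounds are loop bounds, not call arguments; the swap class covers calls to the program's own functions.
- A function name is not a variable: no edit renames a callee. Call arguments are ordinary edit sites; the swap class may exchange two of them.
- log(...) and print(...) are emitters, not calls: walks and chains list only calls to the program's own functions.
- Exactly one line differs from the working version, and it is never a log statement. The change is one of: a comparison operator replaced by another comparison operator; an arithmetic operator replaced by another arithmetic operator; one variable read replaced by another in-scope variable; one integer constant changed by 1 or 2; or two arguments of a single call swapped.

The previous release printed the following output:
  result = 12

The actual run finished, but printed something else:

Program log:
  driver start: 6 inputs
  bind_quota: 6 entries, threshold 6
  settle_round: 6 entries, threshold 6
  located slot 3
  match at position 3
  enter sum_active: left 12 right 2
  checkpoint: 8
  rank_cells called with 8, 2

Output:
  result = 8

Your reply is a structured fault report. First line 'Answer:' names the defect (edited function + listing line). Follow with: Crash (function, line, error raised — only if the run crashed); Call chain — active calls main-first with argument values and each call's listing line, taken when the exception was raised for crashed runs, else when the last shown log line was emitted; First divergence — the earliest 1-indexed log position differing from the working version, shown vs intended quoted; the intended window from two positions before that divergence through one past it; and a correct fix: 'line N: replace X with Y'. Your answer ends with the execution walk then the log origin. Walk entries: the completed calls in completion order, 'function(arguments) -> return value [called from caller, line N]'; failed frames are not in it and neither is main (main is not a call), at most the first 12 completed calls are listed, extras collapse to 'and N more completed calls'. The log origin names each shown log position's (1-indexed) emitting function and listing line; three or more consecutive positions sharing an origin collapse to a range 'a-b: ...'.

Answer: the defect is in sum_active at line 17.
Key fact: The earliest visible damage is log position 7 — 'checkpoint: 8' rather than the intended 'checkpoint: 12'.
Call chain: main -> rank_cells(8, 2) (called at line 44).
First divergence: position 7 — the shown line 'checkpoint: 8' should read 'checkpoint: 12'.
Intended log window:
  5: match at position 3
  6: enter sum_active: left 12 right 2
  7: checkpoint: 12
  8: rank_cells called with 12, 2
Execution walk:
  update_gauge([12, 11, 10, 6, 6, 10], 6) -> 3  [called from settle_round, line 9]
  settle_round([12, 11, 10, 6, 6, 10], 6) -> 12  [called from bind_quota, line 25]
  sum_active(12, 2) -> 8  [called from bind_quota, line 27]
  bind_quota([12, 11, 10, 6, 6, 10], 6) -> 8  [called from main, line 42]
  rank_cells(8, 2) -> 8  [called from main, line 44]
Log origins:
  1: logged in main at line 41
  2: logged in bind_quota at line 24
  3: logged in settle_round at line 8
  4: logged in update_gauge at line 4
  5: logged in settle_round at line 10
  6: logged in sum_active at line 15
  7: logged in main at line 43
  8: logged in rank_cells at line 30
A correct fix: line 17: replace `>` with `<`.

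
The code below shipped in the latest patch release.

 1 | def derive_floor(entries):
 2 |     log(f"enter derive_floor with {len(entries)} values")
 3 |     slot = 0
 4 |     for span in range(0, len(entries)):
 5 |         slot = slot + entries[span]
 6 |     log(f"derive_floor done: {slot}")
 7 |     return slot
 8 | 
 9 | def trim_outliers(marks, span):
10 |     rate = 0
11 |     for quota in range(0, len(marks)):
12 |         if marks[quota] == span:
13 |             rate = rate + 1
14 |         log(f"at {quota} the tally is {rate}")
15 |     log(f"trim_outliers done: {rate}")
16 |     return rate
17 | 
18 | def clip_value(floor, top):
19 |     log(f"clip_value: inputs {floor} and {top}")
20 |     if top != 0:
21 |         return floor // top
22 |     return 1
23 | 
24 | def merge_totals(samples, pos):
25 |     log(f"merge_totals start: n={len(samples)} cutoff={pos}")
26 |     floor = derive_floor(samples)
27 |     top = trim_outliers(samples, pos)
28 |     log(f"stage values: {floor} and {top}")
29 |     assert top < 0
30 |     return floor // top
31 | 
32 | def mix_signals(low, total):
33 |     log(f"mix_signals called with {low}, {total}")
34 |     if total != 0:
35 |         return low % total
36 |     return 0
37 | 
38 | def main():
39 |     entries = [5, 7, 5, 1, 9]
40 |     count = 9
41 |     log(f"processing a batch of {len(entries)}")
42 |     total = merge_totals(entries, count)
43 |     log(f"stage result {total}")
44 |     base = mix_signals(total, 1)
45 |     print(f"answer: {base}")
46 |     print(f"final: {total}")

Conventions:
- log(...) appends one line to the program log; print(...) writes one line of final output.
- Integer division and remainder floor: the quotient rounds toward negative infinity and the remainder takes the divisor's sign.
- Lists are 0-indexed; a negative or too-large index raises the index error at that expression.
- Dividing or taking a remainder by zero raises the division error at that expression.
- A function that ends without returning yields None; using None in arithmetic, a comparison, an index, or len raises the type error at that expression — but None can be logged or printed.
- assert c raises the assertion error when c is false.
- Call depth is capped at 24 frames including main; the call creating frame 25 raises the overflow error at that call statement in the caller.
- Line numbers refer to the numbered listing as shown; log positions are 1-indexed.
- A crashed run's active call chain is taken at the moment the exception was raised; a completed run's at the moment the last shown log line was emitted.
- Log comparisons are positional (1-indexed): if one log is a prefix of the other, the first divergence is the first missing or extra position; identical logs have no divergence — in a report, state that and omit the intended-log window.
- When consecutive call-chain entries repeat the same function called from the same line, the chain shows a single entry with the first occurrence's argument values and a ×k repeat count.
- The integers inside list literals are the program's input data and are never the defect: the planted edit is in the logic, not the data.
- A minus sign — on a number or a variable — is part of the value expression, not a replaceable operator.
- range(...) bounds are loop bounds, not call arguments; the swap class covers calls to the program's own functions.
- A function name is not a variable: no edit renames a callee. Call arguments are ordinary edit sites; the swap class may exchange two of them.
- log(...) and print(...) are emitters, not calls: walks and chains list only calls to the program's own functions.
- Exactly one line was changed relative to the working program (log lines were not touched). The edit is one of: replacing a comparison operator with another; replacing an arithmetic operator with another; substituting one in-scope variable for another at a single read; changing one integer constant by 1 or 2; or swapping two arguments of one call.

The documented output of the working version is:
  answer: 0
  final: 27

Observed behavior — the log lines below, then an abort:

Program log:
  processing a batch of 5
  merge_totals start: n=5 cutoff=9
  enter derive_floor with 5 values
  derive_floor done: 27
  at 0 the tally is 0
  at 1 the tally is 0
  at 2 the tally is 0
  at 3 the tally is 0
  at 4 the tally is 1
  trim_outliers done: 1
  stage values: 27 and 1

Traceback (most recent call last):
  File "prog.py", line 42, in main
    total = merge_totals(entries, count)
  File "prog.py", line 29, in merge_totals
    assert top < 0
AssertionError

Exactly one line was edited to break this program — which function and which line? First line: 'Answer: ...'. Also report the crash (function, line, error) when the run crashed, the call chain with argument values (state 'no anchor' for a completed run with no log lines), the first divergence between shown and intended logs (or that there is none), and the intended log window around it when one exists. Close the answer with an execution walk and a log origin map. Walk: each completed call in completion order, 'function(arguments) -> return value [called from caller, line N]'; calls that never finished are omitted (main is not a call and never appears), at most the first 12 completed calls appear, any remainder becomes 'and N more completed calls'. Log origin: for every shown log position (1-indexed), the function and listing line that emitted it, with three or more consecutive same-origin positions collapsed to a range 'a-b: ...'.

Answer: the defect is in merge_totals at line 29.
The tell: The faulty run's log stops after 11 lines; the working version's next line would be 'stage result 27'.
Crash: merge_totals, line 29, AssertionError.
Call chain: main -> merge_totals([5, 7, 5, 1, 9], 9) (called at line 42).
First divergence: position 12 — after 11 matching lines the faulty run goes silent; intended next line 'stage result 27'.
Intended log window:
  10: trim_outliers done: 1
  11: stage values: 27 and 1
  12: stage result 27
  13: mix_signals called with 27, 1
Execution walk:
  derive_floor([5, 7, 5, 1, 9]) -> 27  [called from merge_totals, line 26]
  trim_outliers([5, 7, 5, 1, 9], 9) -> 1  [called from merge_totals, line 27]
Origin of each log line:
  1: from main, line 41
  2: from merge_totals, line 25
  3: from derive_floor, line 2
  4: from derive_floor, line 6
  5-9: from trim_outliers, line 14
  10: from trim_outliers, line 15
  11: from merge_totals, line 28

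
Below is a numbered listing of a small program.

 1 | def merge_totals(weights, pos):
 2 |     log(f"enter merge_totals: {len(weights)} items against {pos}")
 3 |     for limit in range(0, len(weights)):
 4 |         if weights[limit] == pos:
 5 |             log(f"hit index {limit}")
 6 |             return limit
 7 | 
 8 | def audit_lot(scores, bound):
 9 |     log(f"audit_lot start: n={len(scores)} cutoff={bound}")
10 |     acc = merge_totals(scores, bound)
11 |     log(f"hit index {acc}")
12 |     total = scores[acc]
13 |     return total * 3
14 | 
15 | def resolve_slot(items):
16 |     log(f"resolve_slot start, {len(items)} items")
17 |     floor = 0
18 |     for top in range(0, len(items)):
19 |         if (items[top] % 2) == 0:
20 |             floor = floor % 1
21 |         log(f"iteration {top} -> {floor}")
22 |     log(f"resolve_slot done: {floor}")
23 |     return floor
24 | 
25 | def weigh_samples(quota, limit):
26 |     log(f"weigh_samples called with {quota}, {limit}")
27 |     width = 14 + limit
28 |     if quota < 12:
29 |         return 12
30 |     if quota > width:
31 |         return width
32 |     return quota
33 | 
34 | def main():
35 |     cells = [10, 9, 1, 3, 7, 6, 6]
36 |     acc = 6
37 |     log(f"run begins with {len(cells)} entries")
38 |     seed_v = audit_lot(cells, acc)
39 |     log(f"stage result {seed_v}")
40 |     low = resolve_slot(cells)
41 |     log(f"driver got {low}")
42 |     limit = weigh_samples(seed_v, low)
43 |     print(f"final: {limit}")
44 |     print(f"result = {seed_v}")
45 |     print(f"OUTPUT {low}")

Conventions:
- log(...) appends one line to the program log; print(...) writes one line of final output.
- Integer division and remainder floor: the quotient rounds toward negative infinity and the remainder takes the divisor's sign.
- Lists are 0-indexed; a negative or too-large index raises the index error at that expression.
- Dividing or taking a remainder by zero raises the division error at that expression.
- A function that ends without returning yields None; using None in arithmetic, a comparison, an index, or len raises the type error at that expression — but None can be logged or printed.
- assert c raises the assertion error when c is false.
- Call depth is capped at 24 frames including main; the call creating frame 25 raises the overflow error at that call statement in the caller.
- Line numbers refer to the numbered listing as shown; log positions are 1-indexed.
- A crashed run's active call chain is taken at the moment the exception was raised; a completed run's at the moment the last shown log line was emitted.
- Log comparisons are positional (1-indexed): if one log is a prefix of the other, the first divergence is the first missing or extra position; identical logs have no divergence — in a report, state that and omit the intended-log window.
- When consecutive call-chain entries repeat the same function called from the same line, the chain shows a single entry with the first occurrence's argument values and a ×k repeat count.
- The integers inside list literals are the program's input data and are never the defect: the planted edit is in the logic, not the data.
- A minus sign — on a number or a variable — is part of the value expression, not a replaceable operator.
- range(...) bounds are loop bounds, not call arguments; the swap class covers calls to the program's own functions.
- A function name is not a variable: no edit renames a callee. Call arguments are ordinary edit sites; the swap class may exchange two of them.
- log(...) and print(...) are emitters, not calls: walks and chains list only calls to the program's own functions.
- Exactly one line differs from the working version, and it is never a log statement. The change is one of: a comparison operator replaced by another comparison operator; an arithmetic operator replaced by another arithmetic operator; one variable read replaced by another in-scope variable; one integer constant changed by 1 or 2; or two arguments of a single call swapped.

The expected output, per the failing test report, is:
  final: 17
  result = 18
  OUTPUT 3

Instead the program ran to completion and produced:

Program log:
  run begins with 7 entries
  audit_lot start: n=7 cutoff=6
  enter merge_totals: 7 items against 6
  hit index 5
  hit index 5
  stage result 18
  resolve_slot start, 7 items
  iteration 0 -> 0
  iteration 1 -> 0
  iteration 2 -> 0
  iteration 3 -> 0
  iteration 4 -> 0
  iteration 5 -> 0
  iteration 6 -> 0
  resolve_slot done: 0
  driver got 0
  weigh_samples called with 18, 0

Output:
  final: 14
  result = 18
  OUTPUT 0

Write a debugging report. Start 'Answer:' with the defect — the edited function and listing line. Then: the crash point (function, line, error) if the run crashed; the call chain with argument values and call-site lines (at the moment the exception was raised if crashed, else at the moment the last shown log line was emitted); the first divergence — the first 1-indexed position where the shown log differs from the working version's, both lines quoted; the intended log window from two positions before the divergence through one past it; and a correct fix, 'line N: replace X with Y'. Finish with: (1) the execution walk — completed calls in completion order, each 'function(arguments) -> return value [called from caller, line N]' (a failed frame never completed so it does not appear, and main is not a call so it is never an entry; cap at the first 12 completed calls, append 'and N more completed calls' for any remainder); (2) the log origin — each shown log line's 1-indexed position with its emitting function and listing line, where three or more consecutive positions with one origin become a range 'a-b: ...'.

Answer: the defect is in resolve_slot at line 20.
Core observation: Everything matches until log position 8, which reads 'iteration 0 -> 0' in place of 'iteration 0 -> 1'.
Call chain: main -> weigh_samples(18, 0) (called at line 42).
First divergence: at position 8 the run shows 'iteration 0 -> 0' where the working version logs 'iteration 0 -> 1'.
Intended log window:
  6: stage result 18
  7: resolve_slot start, 7 items
  8: iteration 0 -> 1
  9: iteration 1 -> 1
Execution walk:
  merge_totals([10, 9, 1, 3, 7, 6, 6], 6) -> 5  [called from audit_lot, line 10]
  audit_lot([10, 9, 1, 3, 7, 6, 6], 6) -> 18  [called from main, line 38]
  resolve_slot([10, 9, 1, 3, 7, 6, 6]) -> 0  [called from main, line 40]
  weigh_samples(18, 0) -> 14  [called from main, line 42]
Log origins:
  1 — main, line 37
  2 — audit_lot, line 9
  3 — merge_totals, line 2
  4 — merge_totals, line 5
  5 — audit_lot, line 11
  6 — main, line 39
  7 — resolve_slot, line 16
  8-14 — resolve_slot, line 21
  15 — resolve_slot, line 22
  16 — main, line 41
  17 — weigh_samples, line 26
A correct fix: line 20: replace `%` with `+`.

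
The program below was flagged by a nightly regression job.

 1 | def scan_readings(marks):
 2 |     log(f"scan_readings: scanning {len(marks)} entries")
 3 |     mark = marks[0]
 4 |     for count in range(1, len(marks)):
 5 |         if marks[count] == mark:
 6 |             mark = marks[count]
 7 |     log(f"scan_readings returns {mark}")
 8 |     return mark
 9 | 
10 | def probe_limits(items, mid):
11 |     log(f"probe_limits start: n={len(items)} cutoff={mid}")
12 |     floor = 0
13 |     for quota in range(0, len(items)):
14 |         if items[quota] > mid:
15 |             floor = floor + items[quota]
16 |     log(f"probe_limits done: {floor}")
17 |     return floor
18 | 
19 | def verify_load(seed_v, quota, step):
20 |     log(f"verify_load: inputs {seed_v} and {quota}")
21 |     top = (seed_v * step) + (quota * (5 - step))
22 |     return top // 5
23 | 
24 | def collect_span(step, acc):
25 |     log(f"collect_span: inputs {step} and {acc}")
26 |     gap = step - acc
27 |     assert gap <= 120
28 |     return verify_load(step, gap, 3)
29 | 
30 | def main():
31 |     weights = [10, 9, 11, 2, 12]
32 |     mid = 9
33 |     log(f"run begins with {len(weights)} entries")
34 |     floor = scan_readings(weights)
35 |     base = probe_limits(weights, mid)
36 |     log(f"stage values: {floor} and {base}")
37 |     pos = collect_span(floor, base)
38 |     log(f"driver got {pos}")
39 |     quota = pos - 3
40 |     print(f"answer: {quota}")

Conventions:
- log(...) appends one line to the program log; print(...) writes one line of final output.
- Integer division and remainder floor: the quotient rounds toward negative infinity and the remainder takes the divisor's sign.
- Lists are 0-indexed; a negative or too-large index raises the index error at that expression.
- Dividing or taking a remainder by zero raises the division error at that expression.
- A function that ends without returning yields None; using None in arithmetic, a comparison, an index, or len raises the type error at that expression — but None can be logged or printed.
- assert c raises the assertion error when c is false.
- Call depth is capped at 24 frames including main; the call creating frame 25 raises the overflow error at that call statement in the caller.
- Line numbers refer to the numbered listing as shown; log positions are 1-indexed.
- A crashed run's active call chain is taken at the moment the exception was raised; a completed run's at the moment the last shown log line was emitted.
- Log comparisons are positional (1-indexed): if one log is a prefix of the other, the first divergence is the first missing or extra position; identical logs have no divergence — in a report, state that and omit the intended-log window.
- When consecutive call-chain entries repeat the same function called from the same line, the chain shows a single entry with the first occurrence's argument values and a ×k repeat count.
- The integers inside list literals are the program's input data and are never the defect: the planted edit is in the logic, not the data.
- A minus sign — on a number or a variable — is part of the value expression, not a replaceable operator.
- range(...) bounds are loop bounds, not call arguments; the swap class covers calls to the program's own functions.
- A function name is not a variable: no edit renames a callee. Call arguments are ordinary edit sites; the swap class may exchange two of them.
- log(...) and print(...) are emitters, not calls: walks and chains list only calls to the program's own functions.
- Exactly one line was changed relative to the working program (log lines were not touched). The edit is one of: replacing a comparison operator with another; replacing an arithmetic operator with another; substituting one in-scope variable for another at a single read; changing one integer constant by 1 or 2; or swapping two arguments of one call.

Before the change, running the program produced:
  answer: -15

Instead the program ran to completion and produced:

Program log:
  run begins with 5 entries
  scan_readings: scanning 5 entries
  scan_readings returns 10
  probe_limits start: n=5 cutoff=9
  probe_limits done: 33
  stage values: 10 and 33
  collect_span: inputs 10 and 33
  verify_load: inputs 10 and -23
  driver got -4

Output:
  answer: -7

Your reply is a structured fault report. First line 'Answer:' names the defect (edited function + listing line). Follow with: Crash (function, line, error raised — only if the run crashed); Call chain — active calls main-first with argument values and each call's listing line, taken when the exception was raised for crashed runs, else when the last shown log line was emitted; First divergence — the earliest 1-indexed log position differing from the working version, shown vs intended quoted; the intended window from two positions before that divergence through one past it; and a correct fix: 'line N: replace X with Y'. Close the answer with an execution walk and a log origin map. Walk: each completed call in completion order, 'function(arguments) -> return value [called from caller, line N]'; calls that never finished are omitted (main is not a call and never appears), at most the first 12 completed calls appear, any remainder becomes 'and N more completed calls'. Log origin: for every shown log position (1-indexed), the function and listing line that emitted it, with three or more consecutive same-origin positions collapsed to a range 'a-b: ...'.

Answer: the defect is in scan_readings at line 5.
Core observation: At log position 3 the runs split — shown 'scan_readings returns 10', but the working version logs 'scan_readings returns 2'.
Call chain: main.
First divergence: at position 3 the run shows 'scan_readings returns 10' where the working version logs 'scan_readings returns 2'.
Intended log window:
  1: run begins with 5 entries
  2: scan_readings: scanning 5 entries
  3: scan_readings returns 2
  4: probe_limits start: n=5 cutoff=9
Execution walk:
  scan_readings([10, 9, 11, 2, 12]) -> 10  [called from main, line 34]
  probe_limits([10, 9, 11, 2, 12], 9) -> 33  [called from main, line 35]
  verify_load(10, -23, 3) -> -4  [called from collect_span, line 28]
  collect_span(10, 33) -> -4  [called from main, line 37]
Log origin:
  1: emitted by main (line 33)
  2: emitted by scan_readings (line 2)
  3: emitted by scan_readings (line 7)
  4: emitted by probe_limits (line 11)
  5: emitted by probe_limits (line 16)
  6: emitted by main (line 36)
  7: emitted by collect_span (line 25)
  8: emitted by verify_load (line 20)
  9: emitted by main (line 38)
A correct fix: line 5: replace `==` with `<`.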